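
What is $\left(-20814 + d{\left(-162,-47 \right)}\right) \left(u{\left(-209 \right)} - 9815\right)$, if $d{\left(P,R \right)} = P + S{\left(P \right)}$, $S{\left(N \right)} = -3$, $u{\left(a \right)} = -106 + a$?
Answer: $212517270$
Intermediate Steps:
$d{\left(P,R \right)} = -3 + P$ ($d{\left(P,R \right)} = P - 3 = -3 + P$)
$\left(-20814 + d{\left(-162,-47 \right)}\right) \left(u{\left(-209 \right)} - 9815\right) = \left(-20814 - 165\right) \left(\left(-106 - 209\right) - 9815\right) = \left(-20814 - 165\right) \left(-315 - 9815\right) = \left(-20979\right) \left(-10130\right) = 212517270$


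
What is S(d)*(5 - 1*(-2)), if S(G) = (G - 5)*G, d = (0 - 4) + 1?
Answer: 168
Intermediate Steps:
d = -3 (d = -4 + 1 = -3)
S(G) = G*(-5 + G) (S(G) = (-5 + G)*G = G*(-5 + G))
S(d)*(5 - 1*(-2)) = (-3*(-5 - 3))*(5 - 1*(-2)) = (-3*(-8))*(5 + 2) = 24*7 = 168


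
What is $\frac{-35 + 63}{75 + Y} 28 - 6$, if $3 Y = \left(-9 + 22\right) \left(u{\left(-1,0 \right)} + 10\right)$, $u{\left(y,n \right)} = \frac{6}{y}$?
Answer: $\frac{690}{277} \approx 2.491$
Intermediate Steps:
$Y = \frac{52}{3}$ ($Y = \frac{\left(-9 + 22\right) \left(\frac{6}{-1} + 10\right)}{3} = \frac{13 \left(6 \left(-1\right) + 10\right)}{3} = \frac{13 \left(-6 + 10\right)}{3} = \frac{13 \cdot 4}{3} = \frac{1}{3} \cdot 52 = \frac{52}{3} \approx 17.333$)
$\frac{-35 + 63}{75 + Y} 28 - 6 = \frac{-35 + 63}{75 + \frac{52}{3}} \cdot 28 - 6 = \frac{28}{\frac{277}{3}} \cdot 28 - 6 = 28 \cdot \frac{3}{277} \cdot 28 - 6 = \frac{84}{277} \cdot 28 - 6 = \frac{2352}{277} - 6 = \frac{690}{277}$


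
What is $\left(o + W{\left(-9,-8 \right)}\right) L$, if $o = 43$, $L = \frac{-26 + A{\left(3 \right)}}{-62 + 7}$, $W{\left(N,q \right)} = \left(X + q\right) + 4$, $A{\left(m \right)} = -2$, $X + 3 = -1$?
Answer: $\frac{196}{11} \approx 17.818$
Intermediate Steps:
$X = -4$ ($X = -3 - 1 = -4$)
$W{\left(N,q \right)} = q$ ($W{\left(N,q \right)} = \left(-4 + q\right) + 4 = q$)
$L = \frac{28}{55}$ ($L = \frac{-26 - 2}{-62 + 7} = - \frac{28}{-55} = \left(-28\right) \left(- \frac{1}{55}\right) = \frac{28}{55} \approx 0.50909$)
$\left(o + W{\left(-9,-8 \right)}\right) L = \left(43 - 8\right) \frac{28}{55} = 35 \cdot \frac{28}{55} = \frac{196}{11}$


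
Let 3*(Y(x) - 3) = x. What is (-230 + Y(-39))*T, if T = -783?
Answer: 187920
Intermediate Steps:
Y(x) = 3 + x/3
(-230 + Y(-39))*T = (-230 + (3 + (⅓)*(-39)))*(-783) = (-230 + (3 - 13))*(-783) = (-230 - 10)*(-783) = -240*(-783) = 187920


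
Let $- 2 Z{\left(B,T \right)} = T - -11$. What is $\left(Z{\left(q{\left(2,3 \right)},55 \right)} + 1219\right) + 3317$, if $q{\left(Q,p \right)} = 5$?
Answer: $4503$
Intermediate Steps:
$Z{\left(B,T \right)} = - \frac{11}{2} - \frac{T}{2}$ ($Z{\left(B,T \right)} = - \frac{T - -11}{2} = - \frac{T + 11}{2} = - \frac{11 + T}{2} = - \frac{11}{2} - \frac{T}{2}$)
$\left(Z{\left(q{\left(2,3 \right)},55 \right)} + 1219\right) + 3317 = \left(\left(- \frac{11}{2} - \frac{55}{2}\right) + 1219\right) + 3317 = \left(-33 + 1219\right) + 3317 = 1186 + 3317 = 4503$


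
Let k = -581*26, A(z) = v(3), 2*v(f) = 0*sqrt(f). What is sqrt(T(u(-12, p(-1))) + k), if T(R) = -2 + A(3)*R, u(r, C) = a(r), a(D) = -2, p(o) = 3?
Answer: 2*I*sqrt(3777) ≈ 122.91*I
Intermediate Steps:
v(f) = 0 (v(f) = (0*sqrt(f))/2 = (1/2)*0 = 0)
A(z) = 0
u(r, C) = -2
T(R) = -2 (T(R) = -2 + 0*R = -2 + 0 = -2)
k = -15106
sqrt(T(u(-12, p(-1))) + k) = sqrt(-2 - 15106) = sqrt(-15108) = 2*I*sqrt(3777)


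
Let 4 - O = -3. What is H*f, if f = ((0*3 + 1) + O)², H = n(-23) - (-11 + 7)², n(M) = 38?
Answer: 1408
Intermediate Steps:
O = 7 (O = 4 - 1*(-3) = 4 + 3 = 7)
H = 22 (H = 38 - (-11 + 7)² = 38 - 1*(-4)² = 38 - 1*16 = 38 - 16 = 22)
f = 64 (f = ((0*3 + 1) + 7)² = ((0 + 1) + 7)² = (1 + 7)² = 8² = 64)
H*f = 22*64 = 1408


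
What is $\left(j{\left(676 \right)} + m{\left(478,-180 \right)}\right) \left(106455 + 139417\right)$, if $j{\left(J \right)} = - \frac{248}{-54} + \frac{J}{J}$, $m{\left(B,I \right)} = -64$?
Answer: $- \frac{387740144}{27} \approx -1.4361 \cdot 10^{7}$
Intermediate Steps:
$j{\left(J \right)} = \frac{151}{27}$ ($j{\left(J \right)} = \left(-248\right) \left(- \frac{1}{54}\right) + 1 = \frac{124}{27} + 1 = \frac{151}{27}$)
$\left(j{\left(676 \right)} + m{\left(478,-180 \right)}\right) \left(106455 + 139417\right) = \left(\frac{151}{27} - 64\right) \left(106455 + 139417\right) = \left(- \frac{1577}{27}\right) 245872 = - \frac{387740144}{27}$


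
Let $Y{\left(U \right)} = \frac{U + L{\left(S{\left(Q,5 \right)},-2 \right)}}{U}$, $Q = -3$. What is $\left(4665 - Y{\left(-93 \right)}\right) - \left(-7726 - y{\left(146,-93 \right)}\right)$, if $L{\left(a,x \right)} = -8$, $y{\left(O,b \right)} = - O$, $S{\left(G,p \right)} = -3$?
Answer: $\frac{1138684}{93} \approx 12244.0$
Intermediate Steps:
$Y{\left(U \right)} = \frac{-8 + U}{U}$ ($Y{\left(U \right)} = \frac{U - 8}{U} = \frac{-8 + U}{U}$)
$\left(4665 - Y{\left(-93 \right)}\right) - \left(-7726 - y{\left(146,-93 \right)}\right) = \left(4665 - \frac{-8 - 93}{-93}\right) - \left(-7726 - \left(-1\right) 146\right) = \left(4665 - \left(- \frac{1}{93}\right) \left(-101\right)\right) - \left(-7726 - -146\right) = \left(4665 - \frac{101}{93}\right) - \left(-7726 + 146\right) = \left(4665 - \frac{101}{93}\right) - -7580 = \frac{433744}{93} + 7580 = \frac{1138684}{93}$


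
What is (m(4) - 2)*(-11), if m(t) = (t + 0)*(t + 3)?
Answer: -286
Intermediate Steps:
m(t) = t*(3 + t)
(m(4) - 2)*(-11) = (4*(3 + 4) - 2)*(-11) = (4*7 - 2)*(-11) = (28 - 2)*(-11) = 26*(-11) = -286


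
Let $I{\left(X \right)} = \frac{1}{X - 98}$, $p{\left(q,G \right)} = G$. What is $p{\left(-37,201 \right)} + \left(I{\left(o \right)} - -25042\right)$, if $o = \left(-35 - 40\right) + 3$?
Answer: $\frac{4291309}{170} \approx 25243.0$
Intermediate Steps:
$o = -72$ ($o = -75 + 3 = -72$)
$I{\left(X \right)} = \frac{1}{-98 + X}$
$p{\left(-37,201 \right)} + \left(I{\left(o \right)} - -25042\right) = 201 + \left(\frac{1}{-98 - 72} - -25042\right) = 201 + \left(\frac{1}{-170} + 25042\right) = 201 + \left(- \frac{1}{170} + 25042\right) = 201 + \frac{4257139}{170} = \frac{4291309}{170}$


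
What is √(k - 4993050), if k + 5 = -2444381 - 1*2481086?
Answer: 3*I*√1102058 ≈ 3149.4*I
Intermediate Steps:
k = -4925472 (k = -5 + (-2444381 - 1*2481086) = -5 + (-2444381 - 2481086) = -5 - 4925467 = -4925472)
√(k - 4993050) = √(-4925472 - 4993050) = √(-9918522) = 3*I*√1102058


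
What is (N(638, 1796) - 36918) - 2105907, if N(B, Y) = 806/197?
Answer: -422135719/197 ≈ -2.1428e+6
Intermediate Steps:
N(B, Y) = 806/197 (N(B, Y) = 806*(1/197) = 806/197)
(N(638, 1796) - 36918) - 2105907 = (806/197 - 36918) - 2105907 = -7272040/197 - 2105907 = -422135719/197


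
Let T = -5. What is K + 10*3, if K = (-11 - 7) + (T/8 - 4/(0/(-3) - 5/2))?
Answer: 519/40 ≈ 12.975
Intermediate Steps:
K = -681/40 (K = (-11 - 7) + (-5/8 - 4/(0/(-3) - 5/2)) = -18 + (-5*1/8 - 4/(0*(-1/3) - 5*1/2)) = -18 + (-5/8 - 4/(0 - 5/2)) = -18 + (-5/8 - 4/(-5/2)) = -18 + (-5/8 - 4*(-2/5)) = -18 + (-5/8 + 8/5) = -18 + 39/40 = -681/40 ≈ -17.025)
K + 10*3 = -681/40 + 10*3 = -681/40 + 30 = 519/40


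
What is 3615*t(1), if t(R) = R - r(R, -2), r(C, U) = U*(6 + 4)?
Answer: 75915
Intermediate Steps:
r(C, U) = 10*U (r(C, U) = U*10 = 10*U)
t(R) = 20 + R (t(R) = R - 10*(-2) = R - 1*(-20) = R + 20 = 20 + R)
3615*t(1) = 3615*(20 + 1) = 3615*21 = 75915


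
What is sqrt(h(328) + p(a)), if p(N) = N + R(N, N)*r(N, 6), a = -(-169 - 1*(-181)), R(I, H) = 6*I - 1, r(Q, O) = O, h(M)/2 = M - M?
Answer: 15*I*sqrt(2) ≈ 21.213*I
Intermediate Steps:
h(M) = 0 (h(M) = 2*(M - M) = 2*0 = 0)
R(I, H) = -1 + 6*I
a = -12 (a = -(-169 + 181) = -1*12 = -12)
p(N) = -6 + 37*N (p(N) = N + (-1 + 6*N)*6 = N + (-6 + 36*N) = -6 + 37*N)
sqrt(h(328) + p(a)) = sqrt(0 + (-6 + 37*(-12))) = sqrt(0 + (-6 - 444)) = sqrt(0 - 450) = sqrt(-450) = 15*I*sqrt(2)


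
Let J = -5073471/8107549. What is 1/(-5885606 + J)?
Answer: -8107549/47717844113165 ≈ -1.6991e-7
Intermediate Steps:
J = -5073471/8107549 (J = -5073471*1/8107549 = -5073471/8107549 ≈ -0.62577)
1/(-5885606 + J) = 1/(-5885606 - 5073471/8107549) = 1/(-47717844113165/8107549) = -8107549/47717844113165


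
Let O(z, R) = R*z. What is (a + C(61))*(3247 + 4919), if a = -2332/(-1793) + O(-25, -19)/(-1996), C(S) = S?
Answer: 82443752265/162674 ≈ 5.0680e+5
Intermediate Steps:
a = 345727/325348 (a = -2332/(-1793) - 19*(-25)/(-1996) = -2332*(-1/1793) + 475*(-1/1996) = 212/163 - 475/1996 = 345727/325348 ≈ 1.0626)
(a + C(61))*(3247 + 4919) = (345727/325348 + 61)*(3247 + 4919) = (20191955/325348)*8166 = 82443752265/162674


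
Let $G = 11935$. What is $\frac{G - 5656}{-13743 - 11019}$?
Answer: $- \frac{2093}{8254} \approx -0.25357$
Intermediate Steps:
$\frac{G - 5656}{-13743 - 11019} = \frac{11935 - 5656}{-13743 - 11019} = \frac{6279}{-24762} = 6279 \left(- \frac{1}{24762}\right) = - \frac{2093}{8254}$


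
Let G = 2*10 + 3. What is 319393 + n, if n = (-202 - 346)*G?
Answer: 306789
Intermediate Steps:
G = 23 (G = 20 + 3 = 23)
n = -12604 (n = (-202 - 346)*23 = -548*23 = -12604)
319393 + n = 319393 - 12604 = 306789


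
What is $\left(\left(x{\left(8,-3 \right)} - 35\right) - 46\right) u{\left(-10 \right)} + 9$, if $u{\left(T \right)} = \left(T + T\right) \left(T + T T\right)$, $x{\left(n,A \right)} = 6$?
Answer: $135009$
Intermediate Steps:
$u{\left(T \right)} = 2 T \left(T + T^{2}\right)$
$\left(\left(x{\left(8,-3 \right)} - 35\right) - 46\right) u{\left(-10 \right)} + 9 = \left(\left(6 - 35\right) - 46\right) 2 \left(-10\right)^{2} \left(1 - 10\right) + 9 = \left(-29 - 46\right) 2 \cdot 100 \left(-9\right) + 9 = \left(-75\right) \left(-1800\right) + 9 = 135000 + 9 = 135009$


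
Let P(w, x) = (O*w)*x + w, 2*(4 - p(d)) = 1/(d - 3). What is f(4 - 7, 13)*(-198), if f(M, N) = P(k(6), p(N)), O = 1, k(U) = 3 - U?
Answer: 29403/10 ≈ 2940.3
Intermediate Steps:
p(d) = 4 - 1/(2*(-3 + d)) (p(d) = 4 - 1/(2*(d - 3)) = 4 - 1/(2*(-3 + d)))
P(w, x) = w + w*x (P(w, x) = (1*w)*x + w = w*x + w = w + w*x)
f(M, N) = -3 - 3*(-25 + 8*N)/(2*(-3 + N)) (f(M, N) = (3 - 1*6)*(1 + (-25 + 8*N)/(2*(-3 + N))) = (3 - 6)*(1 + (-25 + 8*N)/(2*(-3 + N))) = -3*(1 + (-25 + 8*N)/(2*(-3 + N))) = -3 - 3*(-25 + 8*N)/(2*(-3 + N)))
f(4 - 7, 13)*(-198) = (3*(31 - 10*13)/(2*(-3 + 13)))*(-198) = ((3/2)*(31 - 130)/10)*(-198) = ((3/2)*(⅒)*(-99))*(-198) = -297/20*(-198) = 29403/10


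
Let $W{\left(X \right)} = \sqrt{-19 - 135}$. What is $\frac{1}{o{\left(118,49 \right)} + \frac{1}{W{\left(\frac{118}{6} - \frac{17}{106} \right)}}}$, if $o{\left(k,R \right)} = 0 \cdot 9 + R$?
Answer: $\frac{7546}{369755} + \frac{i \sqrt{154}}{369755} \approx 0.020408 + 3.3562 \cdot 10^{-5} i$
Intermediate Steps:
$W{\left(X \right)} = i \sqrt{154}$ ($W{\left(X \right)} = \sqrt{-154} = i \sqrt{154}$)
$o{\left(k,R \right)} = R$ ($o{\left(k,R \right)} = 0 + R = R$)
$\frac{1}{o{\left(118,49 \right)} + \frac{1}{W{\left(\frac{118}{6} - \frac{17}{106} \right)}}} = \frac{1}{49 + \frac{1}{i \sqrt{154}}} = \frac{1}{49 - \frac{i \sqrt{154}}{154}}$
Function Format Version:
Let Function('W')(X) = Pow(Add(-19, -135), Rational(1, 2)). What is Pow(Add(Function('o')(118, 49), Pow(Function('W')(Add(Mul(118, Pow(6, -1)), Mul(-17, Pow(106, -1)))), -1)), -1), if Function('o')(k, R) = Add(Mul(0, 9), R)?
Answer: Add(Rational(7546, 369755), Mul(Rational(1, 369755), I, Pow(154, Rational(1, 2)))) ≈ Add(0.020408, Mul(3.3562e-5, I))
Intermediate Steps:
Function('W')(X) = Mul(I, Pow(154, Rational(1, 2))) (Function('W')(X) = Pow(-154, Rational(1, 2)) = Mul(I, Pow(154, Rational(1, 2))))
Function('o')(k, R) = R (Function('o')(k, R) = Add(0, R) = R)
Pow(Add(Function('o')(118, 49), Pow(Function('W')(Add(Mul(118, Pow(6, -1)), Mul(-17, Pow(106, -1)))), -1)), -1) = Pow(Add(49, Pow(Mul(I, Pow(154, Rational(1, 2))), -1)), -1) = Pow(Add(49, Mul(Rational(-1, 154), I, Pow(154, Rational(1, 2)))), -1)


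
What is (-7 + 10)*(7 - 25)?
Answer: -54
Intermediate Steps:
(-7 + 10)*(7 - 25) = 3*(-18) = -54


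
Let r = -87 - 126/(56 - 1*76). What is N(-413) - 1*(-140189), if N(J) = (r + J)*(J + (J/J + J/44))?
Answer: 153220077/440 ≈ 3.4823e+5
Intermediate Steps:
r = -807/10 (r = -87 - 126/(56 - 76) = -87 - 126/(-20) = -87 - 126*(-1)/20 = -87 - 1*(-63/10) = -87 + 63/10 = -807/10 ≈ -80.700)
N(J) = (1 + 45*J/44)*(-807/10 + J) (N(J) = (-807/10 + J)*(J + (J/J + J/44)) = (-807/10 + J)*(J + (1 + J*(1/44))) = (-807/10 + J)*(J + (1 + J/44)) = (-807/10 + J)*(1 + 45*J/44) = (1 + 45*J/44)*(-807/10 + J))
N(-413) - 1*(-140189) = (-807/10 - 7175/88*(-413) + (45/44)*(-413)²) - 1*(-140189) = (-807/10 + 2963275/88 + (45/44)*170569) + 140189 = (-807/10 + 2963275/88 + 7675605/44) + 140189 = 91536917/440 + 140189 = 153220077/440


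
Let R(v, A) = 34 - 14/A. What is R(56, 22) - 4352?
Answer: -47505/11 ≈ -4318.6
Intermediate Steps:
R(56, 22) - 4352 = (34 - 14/22) - 4352 = (34 - 14*1/22) - 4352 = (34 - 7/11) - 4352 = 367/11 - 4352 = -47505/11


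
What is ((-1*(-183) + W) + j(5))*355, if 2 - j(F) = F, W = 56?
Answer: 83780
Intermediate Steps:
j(F) = 2 - F
((-1*(-183) + W) + j(5))*355 = ((-1*(-183) + 56) + (2 - 1*5))*355 = ((183 + 56) + (2 - 5))*355 = (239 - 3)*355 = 236*355 = 83780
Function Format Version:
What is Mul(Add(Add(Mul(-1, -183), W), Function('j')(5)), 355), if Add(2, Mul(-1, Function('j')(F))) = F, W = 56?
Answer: 83780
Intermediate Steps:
Function('j')(F) = Add(2, Mul(-1, F))
Mul(Add(Add(Mul(-1, -183), W), Function('j')(5)), 355) = Mul(Add(Add(Mul(-1, -183), 56), Add(2, Mul(-1, 5))), 355) = Mul(Add(Add(183, 56), Add(2, -5)), 355) = Mul(Add(239, -3), 355) = Mul(236, 355) = 83780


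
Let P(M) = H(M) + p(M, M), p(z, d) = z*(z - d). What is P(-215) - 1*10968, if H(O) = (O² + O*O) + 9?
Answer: 81491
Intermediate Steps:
H(O) = 9 + 2*O² (H(O) = (O² + O²) + 9 = 2*O² + 9 = 9 + 2*O²)
P(M) = 9 + 2*M² (P(M) = (9 + 2*M²) + M*(M - M) = (9 + 2*M²) + M*0 = (9 + 2*M²) + 0 = 9 + 2*M²)
P(-215) - 1*10968 = (9 + 2*(-215)²) - 1*10968 = (9 + 2*46225) - 10968 = (9 + 92450) - 10968 = 92459 - 10968 = 81491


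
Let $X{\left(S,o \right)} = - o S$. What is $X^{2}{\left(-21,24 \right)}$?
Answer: $254016$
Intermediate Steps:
$X{\left(S,o \right)} = - S o$
$X^{2}{\left(-21,24 \right)} = \left(\left(-1\right) \left(-21\right) 24\right)^{2} = 504^{2} = 254016$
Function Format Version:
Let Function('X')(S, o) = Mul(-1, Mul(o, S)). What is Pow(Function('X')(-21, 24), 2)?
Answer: 254016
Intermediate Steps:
Function('X')(S, o) = Mul(-1, S, o) (Function('X')(S, o) = Mul(-1, Mul(S, o)) = Mul(-1, S, o))
Pow(Function('X')(-21, 24), 2) = Pow(Mul(-1, -21, 24), 2) = Pow(504, 2) = 254016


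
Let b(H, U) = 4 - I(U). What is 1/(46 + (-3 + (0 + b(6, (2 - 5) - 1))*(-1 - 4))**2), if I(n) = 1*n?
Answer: 1/1895 ≈ 0.00052770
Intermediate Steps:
I(n) = n
b(H, U) = 4 - U
1/(46 + (-3 + (0 + b(6, (2 - 5) - 1))*(-1 - 4))**2) = 1/(46 + (-3 + (0 + (4 - ((2 - 5) - 1)))*(-1 - 4))**2) = 1/(46 + (-3 + (0 + (4 - (-3 - 1)))*(-5))**2) = 1/(46 + (-3 + (0 + (4 - 1*(-4)))*(-5))**2) = 1/(46 + (-3 + (0 + (4 + 4))*(-5))**2) = 1/(46 + (-3 + (0 + 8)*(-5))**2) = 1/(46 + (-3 + 8*(-5))**2) = 1/(46 + (-3 - 40)**2) = 1/(46 + (-43)**2) = 1/(46 + 1849) = 1/1895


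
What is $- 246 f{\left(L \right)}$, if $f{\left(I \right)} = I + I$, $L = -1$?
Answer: $492$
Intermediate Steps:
$f{\left(I \right)} = 2 I$
$- 246 f{\left(L \right)} = - 246 \cdot 2 \left(-1\right) = \left(-246\right) \left(-2\right) = 492$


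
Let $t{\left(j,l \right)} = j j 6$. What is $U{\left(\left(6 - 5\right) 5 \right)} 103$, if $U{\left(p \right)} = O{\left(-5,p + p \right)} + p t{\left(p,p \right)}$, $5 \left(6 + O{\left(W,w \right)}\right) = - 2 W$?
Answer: $76838$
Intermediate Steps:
$t{\left(j,l \right)} = 6 j^{2}$ ($t{\left(j,l \right)} = j^{2} \cdot 6 = 6 j^{2}$)
$O{\left(W,w \right)} = -6 - \frac{2 W}{5}$ ($O{\left(W,w \right)} = -6 + \frac{\left(-2\right) W}{5} = -6 - \frac{2 W}{5}$)
$U{\left(p \right)} = -4 + 6 p^{3}$ ($U{\left(p \right)} = \left(-6 - -2\right) + p 6 p^{2} = \left(-6 + 2\right) + 6 p^{3} = -4 + 6 p^{3}$)
$U{\left(\left(6 - 5\right) 5 \right)} 103 = \left(-4 + 6 \left(\left(6 - 5\right) 5\right)^{3}\right) 103 = \left(-4 + 6 \left(1 \cdot 5\right)^{3}\right) 103 = \left(-4 + 6 \cdot 5^{3}\right) 103 = \left(-4 + 6 \cdot 125\right) 103 = \left(-4 + 750\right) 103 = 746 \cdot 103 = 76838$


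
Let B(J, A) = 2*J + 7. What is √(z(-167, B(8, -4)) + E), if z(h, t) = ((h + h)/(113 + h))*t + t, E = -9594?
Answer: 4*I*√47733/9 ≈ 97.102*I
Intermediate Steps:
B(J, A) = 7 + 2*J
z(h, t) = t + 2*h*t/(113 + h) (z(h, t) = ((2*h)/(113 + h))*t + t = (2*h/(113 + h))*t + t = 2*h*t/(113 + h) + t = t + 2*h*t/(113 + h))
√(z(-167, B(8, -4)) + E) = √((7 + 2*8)*(113 + 3*(-167))/(113 - 167) - 9594) = √((7 + 16)*(113 - 501)/(-54) - 9594) = √(23*(-1/54)*(-388) - 9594) = √(4462/27 - 9594) = √(-254576/27) = 4*I*√47733/9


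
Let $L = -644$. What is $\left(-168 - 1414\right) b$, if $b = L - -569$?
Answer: $118650$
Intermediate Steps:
$b = -75$ ($b = -644 - -569 = -644 + 569 = -75$)
$\left(-168 - 1414\right) b = \left(-168 - 1414\right) \left(-75\right) = \left(-1582\right) \left(-75\right) = 118650$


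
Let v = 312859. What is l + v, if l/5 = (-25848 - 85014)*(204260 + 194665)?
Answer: -221127803891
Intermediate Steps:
l = -221128116750 (l = 5*((-25848 - 85014)*(204260 + 194665)) = 5*(-110862*398925) = 5*(-44225623350) = -221128116750)
l + v = -221128116750 + 312859 = -221127803891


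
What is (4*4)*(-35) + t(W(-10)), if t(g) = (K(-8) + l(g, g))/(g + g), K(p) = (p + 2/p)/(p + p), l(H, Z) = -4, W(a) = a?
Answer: -716577/1280 ≈ -559.83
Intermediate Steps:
K(p) = (p + 2/p)/(2*p) (K(p) = (p + 2/p)/((2*p)) = (p + 2/p)*(1/(2*p)) = (p + 2/p)/(2*p))
t(g) = -223/(128*g) (t(g) = ((1/2 + (-8)**(-2)) - 4)/(g + g) = ((1/2 + 1/64) - 4)/((2*g)) = (33/64 - 4)*(1/(2*g)) = -223/(128*g))
(4*4)*(-35) + t(W(-10)) = (4*4)*(-35) - 223/128/(-10) = 16*(-35) - 223/128*(-1/10) = -560 + 223/1280 = -716577/1280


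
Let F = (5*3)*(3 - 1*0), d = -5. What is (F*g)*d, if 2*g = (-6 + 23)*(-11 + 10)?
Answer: 3825/2 ≈ 1912.5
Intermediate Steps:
F = 45 (F = 15*(3 + 0) = 15*3 = 45)
g = -17/2 (g = ((-6 + 23)*(-11 + 10))/2 = (17*(-1))/2 = (½)*(-17) = -17/2 ≈ -8.5000)
(F*g)*d = (45*(-17/2))*(-5) = -765/2*(-5) = 3825/2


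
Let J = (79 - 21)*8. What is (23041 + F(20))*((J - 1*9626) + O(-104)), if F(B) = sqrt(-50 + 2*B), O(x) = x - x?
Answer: -211101642 - 9162*I*sqrt(10) ≈ -2.111e+8 - 28973.0*I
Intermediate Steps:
O(x) = 0
J = 464 (J = 58*8 = 464)
(23041 + F(20))*((J - 1*9626) + O(-104)) = (23041 + sqrt(-50 + 2*20))*((464 - 1*9626) + 0) = (23041 + sqrt(-50 + 40))*((464 - 9626) + 0) = (23041 + sqrt(-10))*(-9162 + 0) = (23041 + I*sqrt(10))*(-9162) = -211101642 - 9162*I*sqrt(10)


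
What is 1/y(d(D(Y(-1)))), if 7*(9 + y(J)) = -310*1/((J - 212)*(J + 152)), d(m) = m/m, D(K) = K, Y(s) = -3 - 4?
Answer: -225981/2033519 ≈ -0.11113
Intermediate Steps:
Y(s) = -7
d(m) = 1
y(J) = -9 - 310/(7*(-212 + J)*(152 + J)) (y(J) = -9 + (-310*1/((J - 212)*(J + 152)))/7 = -9 + (-310*1/((-212 + J)*(152 + J)))/7 = -9 + (-310/((-212 + J)*(152 + J)))/7 = -9 - 310/(7*(-212 + J)*(152 + J)))
1/y(d(D(Y(-1)))) = 1/((-2029802 - 3780*1 + 63*1**2)/(7*(32224 - 1*1**2 + 60*1))) = 1/((-2029802 - 3780 + 63*1)/(7*(32224 - 1*1 + 60))) = 1/((-2029802 - 3780 + 63)/(7*(32224 - 1 + 60))) = 1/((1/7)*(-2033519)/32283) = 1/((1/7)*(1/32283)*(-2033519)) = 1/(-2033519/225981) = -225981/2033519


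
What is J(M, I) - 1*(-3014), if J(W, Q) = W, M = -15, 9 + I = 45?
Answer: 2999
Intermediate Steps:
I = 36 (I = -9 + 45 = 36)
J(M, I) - 1*(-3014) = -15 - 1*(-3014) = -15 + 3014 = 2999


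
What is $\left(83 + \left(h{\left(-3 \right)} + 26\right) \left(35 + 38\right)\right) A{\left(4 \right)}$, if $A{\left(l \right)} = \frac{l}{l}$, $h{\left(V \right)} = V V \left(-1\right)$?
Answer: $1324$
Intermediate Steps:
$h{\left(V \right)} = - V^{2}$ ($h{\left(V \right)} = V^{2} \left(-1\right) = - V^{2}$)
$A{\left(l \right)} = 1$
$\left(83 + \left(h{\left(-3 \right)} + 26\right) \left(35 + 38\right)\right) A{\left(4 \right)} = \left(83 + \left(- \left(-3\right)^{2} + 26\right) \left(35 + 38\right)\right) 1 = \left(83 + \left(\left(-1\right) 9 + 26\right) 73\right) 1 = \left(83 + \left(-9 + 26\right) 73\right) 1 = \left(83 + 17 \cdot 73\right) 1 = \left(83 + 1241\right) 1 = 1324 \cdot 1 = 1324$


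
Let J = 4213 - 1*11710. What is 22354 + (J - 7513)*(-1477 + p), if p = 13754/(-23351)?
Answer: 27284986056/1229 ≈ 2.2201e+7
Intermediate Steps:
J = -7497 (J = 4213 - 11710 = -7497)
p = -13754/23351 (p = 13754*(-1/23351) = -13754/23351 ≈ -0.58901)
22354 + (J - 7513)*(-1477 + p) = 22354 + (-7497 - 7513)*(-1477 - 13754/23351) = 22354 - 15010*(-34503181/23351) = 22354 + 27257512990/1229 = 27284986056/1229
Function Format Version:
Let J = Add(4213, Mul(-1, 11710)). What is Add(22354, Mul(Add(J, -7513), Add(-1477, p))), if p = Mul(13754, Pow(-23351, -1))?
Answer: Rational(27284986056, 1229) ≈ 2.2201e+7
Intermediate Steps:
J = -7497 (J = Add(4213, -11710) = -7497)
p = Rational(-13754, 23351) (p = Mul(13754, Rational(-1, 23351)) = Rational(-13754, 23351) ≈ -0.58901)
Add(22354, Mul(Add(J, -7513), Add(-1477, p))) = Add(22354, Mul(Add(-7497, -7513), Add(-1477, Rational(-13754, 23351)))) = Add(22354, Mul(-15010, Rational(-34503181, 23351))) = Add(22354, Rational(27257512990, 1229)) = Rational(27284986056, 1229)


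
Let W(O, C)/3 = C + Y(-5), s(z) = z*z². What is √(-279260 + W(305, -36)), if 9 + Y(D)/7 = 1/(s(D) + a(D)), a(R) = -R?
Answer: I*√111822870/20 ≈ 528.73*I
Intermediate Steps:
s(z) = z³
Y(D) = -63 + 7/(D³ - D)
W(O, C) = -7567/40 + 3*C (W(O, C) = 3*(C + (7 - 63*(-5)³ + 63*(-5))/((-5)³ - 1*(-5))) = 3*(C + (7 - 63*(-125) - 315)/(-125 + 5)) = 3*(C + (7 + 7875 - 315)/(-120)) = 3*(C - 1/120*7567) = 3*(C - 7567/120) = 3*(-7567/120 + C) = -7567/40 + 3*C)
√(-279260 + W(305, -36)) = √(-279260 + (-7567/40 + 3*(-36))) = √(-279260 + (-7567/40 - 108)) = √(-279260 - 11887/40) = √(-11182287/40) = I*√111822870/20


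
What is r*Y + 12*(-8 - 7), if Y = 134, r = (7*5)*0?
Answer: -180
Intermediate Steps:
r = 0 (r = 35*0 = 0)
r*Y + 12*(-8 - 7) = 0*134 + 12*(-8 - 7) = 0 + 12*(-15) = 0 - 180 = -180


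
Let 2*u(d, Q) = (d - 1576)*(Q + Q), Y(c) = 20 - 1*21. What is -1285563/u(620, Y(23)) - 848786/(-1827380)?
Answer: -587100168881/436743820 ≈ -1344.3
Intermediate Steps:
Y(c) = -1 (Y(c) = 20 - 21 = -1)
u(d, Q) = Q*(-1576 + d) (u(d, Q) = ((d - 1576)*(Q + Q))/2 = ((-1576 + d)*(2*Q))/2 = (2*Q*(-1576 + d))/2 = Q*(-1576 + d))
-1285563/u(620, Y(23)) - 848786/(-1827380) = -1285563*(-1/(-1576 + 620)) - 848786/(-1827380) = -1285563/((-1*(-956))) - 848786*(-1/1827380) = -1285563/956 + 424393/913690 = -587100168881/436743820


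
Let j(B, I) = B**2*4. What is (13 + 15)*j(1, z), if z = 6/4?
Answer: 112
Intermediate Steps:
z = 3/2 (z = 6*(1/4) = 3/2 ≈ 1.5000)
j(B, I) = 4*B**2
(13 + 15)*j(1, z) = (13 + 15)*(4*1**2) = 28*(4*1) = 28*4 = 112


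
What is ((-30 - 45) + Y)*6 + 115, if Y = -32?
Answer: -527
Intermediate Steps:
((-30 - 45) + Y)*6 + 115 = ((-30 - 45) - 32)*6 + 115 = (-75 - 32)*6 + 115 = -107*6 + 115 = -642 + 115 = -527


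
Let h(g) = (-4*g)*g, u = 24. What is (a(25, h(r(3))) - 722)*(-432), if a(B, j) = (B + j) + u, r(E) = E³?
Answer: 1550448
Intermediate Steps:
h(g) = -4*g²
a(B, j) = 24 + B + j (a(B, j) = (B + j) + 24 = 24 + B + j)
(a(25, h(r(3))) - 722)*(-432) = ((24 + 25 - 4*(3³)²) - 722)*(-432) = ((24 + 25 - 4*27²) - 722)*(-432) = ((24 + 25 - 4*729) - 722)*(-432) = ((24 + 25 - 2916) - 722)*(-432) = (-2867 - 722)*(-432) = -3589*(-432) = 1550448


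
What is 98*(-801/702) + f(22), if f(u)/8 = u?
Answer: 2503/39 ≈ 64.179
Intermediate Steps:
f(u) = 8*u
98*(-801/702) + f(22) = 98*(-801/702) + 8*22 = 98*(-801*1/702) + 176 = 98*(-89/78) + 176 = -4361/39 + 176 = 2503/39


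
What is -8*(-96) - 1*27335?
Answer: -26567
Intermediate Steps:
-8*(-96) - 1*27335 = 768 - 27335 = -26567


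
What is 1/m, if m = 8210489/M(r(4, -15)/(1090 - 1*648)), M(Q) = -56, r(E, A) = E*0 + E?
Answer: -8/1172927 ≈ -6.8205e-6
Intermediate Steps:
r(E, A) = E (r(E, A) = 0 + E = E)
m = -1172927/8 (m = 8210489/(-56) = 8210489*(-1/56) = -1172927/8 ≈ -1.4662e+5)
1/m = 1/(-1172927/8) = -8/1172927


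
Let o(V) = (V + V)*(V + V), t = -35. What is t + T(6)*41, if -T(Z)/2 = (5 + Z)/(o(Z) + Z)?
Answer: -3076/75 ≈ -41.013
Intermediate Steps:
o(V) = 4*V**2 (o(V) = (2*V)*(2*V) = 4*V**2)
T(Z) = -2*(5 + Z)/(Z + 4*Z**2) (T(Z) = -2*(5 + Z)/(4*Z**2 + Z) = -2*(5 + Z)/(Z + 4*Z**2))
t + T(6)*41 = -35 + (2*(-5 - 1*6)/(6*(1 + 4*6)))*41 = -35 + (2*(1/6)*(-5 - 6)/(1 + 24))*41 = -35 + (2*(1/6)*(-11)/25)*41 = -35 + (2*(1/6)*(1/25)*(-11))*41 = -35 - 11/75*41 = -35 - 451/75 = -3076/75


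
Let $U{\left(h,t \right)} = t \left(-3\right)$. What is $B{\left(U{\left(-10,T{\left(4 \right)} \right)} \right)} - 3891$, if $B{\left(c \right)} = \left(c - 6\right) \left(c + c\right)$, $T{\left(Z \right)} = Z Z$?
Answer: $1293$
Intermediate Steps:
$T{\left(Z \right)} = Z^{2}$
$U{\left(h,t \right)} = - 3 t$
$B{\left(c \right)} = 2 c \left(-6 + c\right)$ ($B{\left(c \right)} = \left(-6 + c\right) 2 c = 2 c \left(-6 + c\right)$)
$B{\left(U{\left(-10,T{\left(4 \right)} \right)} \right)} - 3891 = 2 \left(- 3 \cdot 4^{2}\right) \left(-6 - 3 \cdot 4^{2}\right) - 3891 = 2 \left(\left(-3\right) 16\right) \left(-6 - 48\right) - 3891 = 2 \left(-48\right) \left(-6 - 48\right) - 3891 = 2 \left(-48\right) \left(-54\right) - 3891 = 5184 - 3891 = 1293$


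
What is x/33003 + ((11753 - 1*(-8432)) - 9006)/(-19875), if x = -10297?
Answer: -191197804/218644875 ≈ -0.87447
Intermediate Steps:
x/33003 + ((11753 - 1*(-8432)) - 9006)/(-19875) = -10297/33003 + ((11753 - 1*(-8432)) - 9006)/(-19875) = -10297*1/33003 + ((11753 + 8432) - 9006)*(-1/19875) = -10297/33003 + (20185 - 9006)*(-1/19875) = -10297/33003 + 11179*(-1/19875) = -10297/33003 - 11179/19875 = -191197804/218644875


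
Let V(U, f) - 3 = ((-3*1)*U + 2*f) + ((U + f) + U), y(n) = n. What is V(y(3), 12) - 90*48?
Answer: -4284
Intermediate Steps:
V(U, f) = 3 - U + 3*f (V(U, f) = 3 + (((-3*1)*U + 2*f) + ((U + f) + U)) = 3 + ((-3*U + 2*f) + (f + 2*U)) = 3 + (-U + 3*f) = 3 - U + 3*f)
V(y(3), 12) - 90*48 = (3 - 1*3 + 3*12) - 90*48 = (3 - 3 + 36) - 4320 = 36 - 4320 = -4284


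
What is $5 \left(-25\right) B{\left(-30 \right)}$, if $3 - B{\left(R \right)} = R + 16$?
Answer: $-2125$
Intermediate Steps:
$B{\left(R \right)} = -13 - R$ ($B{\left(R \right)} = 3 - \left(R + 16\right) = 3 - \left(16 + R\right) = -13 - R$)
$5 \left(-25\right) B{\left(-30 \right)} = 5 \left(-25\right) \left(-13 - -30\right) = - 125 \left(-13 + 30\right) = \left(-125\right) 17 = -2125$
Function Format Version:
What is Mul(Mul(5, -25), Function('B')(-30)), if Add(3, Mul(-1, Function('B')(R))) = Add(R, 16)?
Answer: -2125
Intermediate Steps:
Function('B')(R) = Add(-13, Mul(-1, R)) (Function('B')(R) = Add(3, Mul(-1, Add(R, 16))) = Add(3, Mul(-1, Add(16, R))) = Add(3, Add(-16, Mul(-1, R))) = Add(-13, Mul(-1, R)))
Mul(Mul(5, -25), Function('B')(-30)) = Mul(Mul(5, -25), Add(-13, Mul(-1, -30))) = Mul(-125, Add(-13, 30)) = Mul(-125, 17) = -2125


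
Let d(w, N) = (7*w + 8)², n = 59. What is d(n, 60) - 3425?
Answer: 173816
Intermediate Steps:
d(w, N) = (8 + 7*w)²
d(n, 60) - 3425 = (8 + 7*59)² - 3425 = (8 + 413)² - 3425 = 421² - 3425 = 177241 - 3425 = 173816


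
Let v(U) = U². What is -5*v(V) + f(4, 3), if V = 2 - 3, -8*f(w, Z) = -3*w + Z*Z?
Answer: -37/8 ≈ -4.6250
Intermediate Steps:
f(w, Z) = -Z²/8 + 3*w/8 (f(w, Z) = -(-3*w + Z*Z)/8 = -(-3*w + Z²)/8 = -(Z² - 3*w)/8 = -Z²/8 + 3*w/8)
V = -1
-5*v(V) + f(4, 3) = -5*(-1)² + (-⅛*3² + (3/8)*4) = -5*1 + (-⅛*9 + 3/2) = -5 + (-9/8 + 3/2) = -5 + 3/8 = -37/8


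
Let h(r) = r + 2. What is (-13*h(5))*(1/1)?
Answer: -91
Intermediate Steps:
h(r) = 2 + r
(-13*h(5))*(1/1) = (-13*(2 + 5))*(1/1) = (-13*7)*(1*1) = -91*1 = -91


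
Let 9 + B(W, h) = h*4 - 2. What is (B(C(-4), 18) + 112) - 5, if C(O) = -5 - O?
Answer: 168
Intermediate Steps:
B(W, h) = -11 + 4*h (B(W, h) = -9 + (h*4 - 2) = -9 + (4*h - 2) = -9 + (-2 + 4*h) = -11 + 4*h)
(B(C(-4), 18) + 112) - 5 = ((-11 + 4*18) + 112) - 5 = ((-11 + 72) + 112) - 5 = (61 + 112) - 5 = 173 - 5 = 168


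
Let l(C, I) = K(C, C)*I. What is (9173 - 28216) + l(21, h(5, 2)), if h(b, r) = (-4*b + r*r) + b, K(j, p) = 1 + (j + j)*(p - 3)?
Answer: -27370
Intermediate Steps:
K(j, p) = 1 + 2*j*(-3 + p) (K(j, p) = 1 + (2*j)*(-3 + p) = 1 + 2*j*(-3 + p))
h(b, r) = r**2 - 3*b (h(b, r) = (-4*b + r**2) + b = (r**2 - 4*b) + b = r**2 - 3*b)
l(C, I) = I*(1 - 6*C + 2*C**2) (l(C, I) = (1 - 6*C + 2*C*C)*I = (1 - 6*C + 2*C**2)*I = I*(1 - 6*C + 2*C**2))
(9173 - 28216) + l(21, h(5, 2)) = (9173 - 28216) + (2**2 - 3*5)*(1 - 6*21 + 2*21**2) = -19043 + (4 - 15)*(1 - 126 + 2*441) = -19043 - 11*(1 - 126 + 882) = -19043 - 11*757 = -19043 - 8327 = -27370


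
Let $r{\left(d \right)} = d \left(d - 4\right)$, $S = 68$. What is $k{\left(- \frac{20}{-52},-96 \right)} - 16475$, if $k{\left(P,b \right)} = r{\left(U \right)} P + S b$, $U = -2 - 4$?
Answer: $- \frac{298739}{13} \approx -22980.0$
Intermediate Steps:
$U = -6$
$r{\left(d \right)} = d \left(-4 + d\right)$
$k{\left(P,b \right)} = 60 P + 68 b$ ($k{\left(P,b \right)} = - 6 \left(-4 - 6\right) P + 68 b = \left(-6\right) \left(-10\right) P + 68 b = 60 P + 68 b$)
$k{\left(- \frac{20}{-52},-96 \right)} - 16475 = \left(60 \left(- \frac{20}{-52}\right) + 68 \left(-96\right)\right) - 16475 = \left(60 \left(\left(-20\right) \left(- \frac{1}{52}\right)\right) - 6528\right) - 16475 = \left(60 \cdot \frac{5}{13} - 6528\right) - 16475 = \left(\frac{300}{13} - 6528\right) - 16475 = - \frac{84564}{13} - 16475 = - \frac{298739}{13}$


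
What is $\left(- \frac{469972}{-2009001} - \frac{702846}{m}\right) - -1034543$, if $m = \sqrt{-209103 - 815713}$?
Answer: $\frac{2078398391515}{2009001} + \frac{351423 i \sqrt{379}}{9854} \approx 1.0345 \cdot 10^{6} + 694.28 i$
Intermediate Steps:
$m = 52 i \sqrt{379}$ ($m = \sqrt{-1024816} = 52 i \sqrt{379} \approx 1012.3 i$)
$\left(- \frac{469972}{-2009001} - \frac{702846}{m}\right) - -1034543 = \left(- \frac{469972}{-2009001} - \frac{702846}{52 i \sqrt{379}}\right) - -1034543 = \left(\left(-469972\right) \left(- \frac{1}{2009001}\right) - 702846 \left(- \frac{i \sqrt{379}}{19708}\right)\right) + 1034543 = \left(\frac{469972}{2009001} + \frac{351423 i \sqrt{379}}{9854}\right) + 1034543 = \frac{2078398391515}{2009001} + \frac{351423 i \sqrt{379}}{9854}$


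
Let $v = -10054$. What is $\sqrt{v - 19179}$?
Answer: $i \sqrt{29233} \approx 170.98 i$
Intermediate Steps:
$\sqrt{v - 19179} = \sqrt{-10054 - 19179} = \sqrt{-29233} = i \sqrt{29233}$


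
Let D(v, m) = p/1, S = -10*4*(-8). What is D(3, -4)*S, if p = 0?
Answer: 0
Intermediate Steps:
S = 320 (S = -40*(-8) = 320)
D(v, m) = 0 (D(v, m) = 0/1 = 0*1 = 0)
D(3, -4)*S = 0*320 = 0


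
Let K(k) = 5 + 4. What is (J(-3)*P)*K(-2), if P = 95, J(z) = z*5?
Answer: -12825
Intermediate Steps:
J(z) = 5*z
K(k) = 9
(J(-3)*P)*K(-2) = ((5*(-3))*95)*9 = -15*95*9 = -1425*9 = -12825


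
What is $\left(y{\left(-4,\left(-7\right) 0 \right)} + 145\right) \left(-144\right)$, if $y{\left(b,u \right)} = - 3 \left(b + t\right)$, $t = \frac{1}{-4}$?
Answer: $-22716$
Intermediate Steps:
$t = - \frac{1}{4} \approx -0.25$
$y{\left(b,u \right)} = \frac{3}{4} - 3 b$ ($y{\left(b,u \right)} = - 3 \left(b - \frac{1}{4}\right) = - 3 \left(- \frac{1}{4} + b\right) = \frac{3}{4} - 3 b$)
$\left(y{\left(-4,\left(-7\right) 0 \right)} + 145\right) \left(-144\right) = \left(\left(\frac{3}{4} - -12\right) + 145\right) \left(-144\right) = \left(\left(\frac{3}{4} + 12\right) + 145\right) \left(-144\right) = \left(\frac{51}{4} + 145\right) \left(-144\right) = \frac{631}{4} \left(-144\right) = -22716$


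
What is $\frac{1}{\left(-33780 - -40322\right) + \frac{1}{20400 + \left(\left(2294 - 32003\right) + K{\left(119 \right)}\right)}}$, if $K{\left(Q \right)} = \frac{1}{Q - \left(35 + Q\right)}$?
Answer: $\frac{325816}{2131488237} \approx 0.00015286$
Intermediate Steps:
$K{\left(Q \right)} = - \frac{1}{35}$ ($K{\left(Q \right)} = \frac{1}{-35} = - \frac{1}{35}$)
$\frac{1}{\left(-33780 - -40322\right) + \frac{1}{20400 + \left(\left(2294 - 32003\right) + K{\left(119 \right)}\right)}} = \frac{1}{\left(-33780 - -40322\right) + \frac{1}{20400 + \left(\left(2294 - 32003\right) - \frac{1}{35}\right)}} = \frac{1}{\left(-33780 + 40322\right) + \frac{1}{20400 - \frac{1039816}{35}}} = \frac{1}{6542 + \frac{1}{20400 - \frac{1039816}{35}}} = \frac{1}{6542 + \frac{1}{- \frac{325816}{35}}} = \frac{1}{6542 - \frac{35}{325816}} = \frac{1}{\frac{2131488237}{325816}} = \frac{325816}{2131488237}$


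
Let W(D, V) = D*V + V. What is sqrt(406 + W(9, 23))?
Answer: 2*sqrt(159) ≈ 25.219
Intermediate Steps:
W(D, V) = V + D*V
sqrt(406 + W(9, 23)) = sqrt(406 + 23*(1 + 9)) = sqrt(406 + 23*10) = sqrt(406 + 230) = sqrt(636) = 2*sqrt(159)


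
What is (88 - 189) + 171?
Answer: 70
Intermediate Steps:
(88 - 189) + 171 = -101 + 171 = 70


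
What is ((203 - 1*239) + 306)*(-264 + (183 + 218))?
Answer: 36990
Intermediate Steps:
((203 - 1*239) + 306)*(-264 + (183 + 218)) = ((203 - 239) + 306)*(-264 + 401) = (-36 + 306)*137 = 270*137 = 36990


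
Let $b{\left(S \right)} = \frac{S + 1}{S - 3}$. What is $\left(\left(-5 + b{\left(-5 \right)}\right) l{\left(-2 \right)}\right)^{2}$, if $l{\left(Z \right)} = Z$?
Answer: $81$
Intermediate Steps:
$b{\left(S \right)} = \frac{1 + S}{-3 + S}$
$\left(\left(-5 + b{\left(-5 \right)}\right) l{\left(-2 \right)}\right)^{2} = \left(\left(-5 + \frac{1 - 5}{-3 - 5}\right) \left(-2\right)\right)^{2} = \left(\left(-5 + \frac{1}{-8} \left(-4\right)\right) \left(-2\right)\right)^{2} = \left(\left(-5 - - \frac{1}{2}\right) \left(-2\right)\right)^{2} = \left(\left(-5 + \frac{1}{2}\right) \left(-2\right)\right)^{2} = \left(\left(- \frac{9}{2}\right) \left(-2\right)\right)^{2} = 9^{2} = 81$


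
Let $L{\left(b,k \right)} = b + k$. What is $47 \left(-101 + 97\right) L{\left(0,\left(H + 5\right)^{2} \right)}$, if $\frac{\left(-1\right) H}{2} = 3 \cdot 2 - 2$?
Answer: $-1692$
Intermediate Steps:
$H = -8$ ($H = - 2 \left(3 \cdot 2 - 2\right) = - 2 \left(6 - 2\right) = \left(-2\right) 4 = -8$)
$47 \left(-101 + 97\right) L{\left(0,\left(H + 5\right)^{2} \right)} = 47 \left(-101 + 97\right) \left(0 + \left(-8 + 5\right)^{2}\right) = 47 \left(-4\right) \left(0 + \left(-3\right)^{2}\right) = - 188 \left(0 + 9\right) = \left(-188\right) 9 = -1692$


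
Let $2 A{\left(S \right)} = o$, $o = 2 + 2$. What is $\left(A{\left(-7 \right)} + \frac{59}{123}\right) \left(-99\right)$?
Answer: $- \frac{10065}{41} \approx -245.49$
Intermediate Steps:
$o = 4$
$A{\left(S \right)} = 2$ ($A{\left(S \right)} = \frac{1}{2} \cdot 4 = 2$)
$\left(A{\left(-7 \right)} + \frac{59}{123}\right) \left(-99\right) = \left(2 + \frac{59}{123}\right) \left(-99\right) = \frac{305}{123} \left(-99\right) = - \frac{10065}{41}$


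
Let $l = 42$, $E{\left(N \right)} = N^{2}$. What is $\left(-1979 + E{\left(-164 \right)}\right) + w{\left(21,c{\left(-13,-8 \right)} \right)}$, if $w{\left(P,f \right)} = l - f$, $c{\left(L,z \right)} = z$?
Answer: $24967$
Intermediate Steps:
$w{\left(P,f \right)} = 42 - f$
$\left(-1979 + E{\left(-164 \right)}\right) + w{\left(21,c{\left(-13,-8 \right)} \right)} = \left(-1979 + \left(-164\right)^{2}\right) + \left(42 - -8\right) = \left(-1979 + 26896\right) + \left(42 + 8\right) = 24917 + 50 = 24967$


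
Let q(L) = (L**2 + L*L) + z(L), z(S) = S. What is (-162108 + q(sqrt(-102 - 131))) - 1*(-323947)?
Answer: 161373 + I*sqrt(233) ≈ 1.6137e+5 + 15.264*I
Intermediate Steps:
q(L) = L + 2*L**2 (q(L) = (L**2 + L*L) + L = (L**2 + L**2) + L = 2*L**2 + L = L + 2*L**2)
(-162108 + q(sqrt(-102 - 131))) - 1*(-323947) = (-162108 + sqrt(-102 - 131)*(1 + 2*sqrt(-102 - 131))) - 1*(-323947) = (-162108 + sqrt(-233)*(1 + 2*sqrt(-233))) + 323947 = (-162108 + (I*sqrt(233))*(1 + 2*(I*sqrt(233)))) + 323947 = (-162108 + (I*sqrt(233))*(1 + 2*I*sqrt(233))) + 323947 = (-162108 + I*sqrt(233)*(1 + 2*I*sqrt(233))) + 323947 = 161839 + I*sqrt(233)*(1 + 2*I*sqrt(233))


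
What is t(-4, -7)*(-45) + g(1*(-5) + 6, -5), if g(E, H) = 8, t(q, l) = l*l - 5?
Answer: -1972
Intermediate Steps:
t(q, l) = -5 + l² (t(q, l) = l² - 5 = -5 + l²)
t(-4, -7)*(-45) + g(1*(-5) + 6, -5) = (-5 + (-7)²)*(-45) + 8 = (-5 + 49)*(-45) + 8 = 44*(-45) + 8 = -1980 + 8 = -1972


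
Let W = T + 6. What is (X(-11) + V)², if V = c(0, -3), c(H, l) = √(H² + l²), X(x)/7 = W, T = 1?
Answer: 2704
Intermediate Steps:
W = 7 (W = 1 + 6 = 7)
X(x) = 49 (X(x) = 7*7 = 49)
V = 3 (V = √(0² + (-3)²) = √(0 + 9) = √9 = 3)
(X(-11) + V)² = (49 + 3)² = 52² = 2704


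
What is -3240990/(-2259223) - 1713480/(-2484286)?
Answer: 5961339754590/2806278034889 ≈ 2.1243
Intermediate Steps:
-3240990/(-2259223) - 1713480/(-2484286) = -3240990*(-1/2259223) - 1713480*(-1/2484286) = 3240990/2259223 + 856740/1242143 = 5961339754590/2806278034889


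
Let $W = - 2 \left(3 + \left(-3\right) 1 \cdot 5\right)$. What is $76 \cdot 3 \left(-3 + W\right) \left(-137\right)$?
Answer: $-655956$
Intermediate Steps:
$W = 24$ ($W = - 2 \left(3 - 15\right) = \left(-2\right) \left(-12\right) = 24$)
$76 \cdot 3 \left(-3 + W\right) \left(-137\right) = 76 \cdot 3 \left(-3 + 24\right) \left(-137\right) = 76 \cdot 3 \cdot 21 \left(-137\right) = 76 \cdot 63 \left(-137\right) = 4788 \left(-137\right) = -655956$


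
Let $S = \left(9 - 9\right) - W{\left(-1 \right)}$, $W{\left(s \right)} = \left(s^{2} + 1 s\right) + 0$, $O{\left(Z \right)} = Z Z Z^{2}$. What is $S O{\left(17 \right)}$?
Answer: $0$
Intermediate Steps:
$O{\left(Z \right)} = Z^{4}$ ($O{\left(Z \right)} = Z^{2} Z^{2} = Z^{4}$)
$W{\left(s \right)} = s + s^{2}$ ($W{\left(s \right)} = \left(s^{2} + s\right) + 0 = \left(s + s^{2}\right) + 0 = s + s^{2}$)
$S = 0$ ($S = \left(9 - 9\right) - - (1 - 1) = \left(9 - 9\right) - \left(-1\right) 0 = 0 - 0 = 0 + 0 = 0$)
$S O{\left(17 \right)} = 0 \cdot 17^{4} = 0 \cdot 83521 = 0$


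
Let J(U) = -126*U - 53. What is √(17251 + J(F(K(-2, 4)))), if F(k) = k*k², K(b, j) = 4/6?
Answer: √154446/3 ≈ 131.00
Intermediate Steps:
K(b, j) = ⅔ (K(b, j) = 4*(⅙) = ⅔)
F(k) = k³
J(U) = -53 - 126*U
√(17251 + J(F(K(-2, 4)))) = √(17251 + (-53 - 126*(⅔)³)) = √(17251 + (-53 - 126*8/27)) = √(17251 + (-53 - 112/3)) = √(17251 - 271/3) = √(51482/3) = √154446/3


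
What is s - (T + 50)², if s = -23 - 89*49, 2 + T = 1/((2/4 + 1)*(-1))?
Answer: -59620/9 ≈ -6624.4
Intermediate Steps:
T = -8/3 (T = -2 + 1/((2/4 + 1)*(-1)) = -2 + 1/((2*(¼) + 1)*(-1)) = -2 + 1/((½ + 1)*(-1)) = -2 + 1/((3/2)*(-1)) = -2 + 1/(-3/2) = -2 - ⅔ = -8/3 ≈ -2.6667)
s = -4384 (s = -23 - 4361 = -4384)
s - (T + 50)² = -4384 - (-8/3 + 50)² = -4384 - (142/3)² = -4384 - 1*20164/9 = -4384 - 20164/9 = -59620/9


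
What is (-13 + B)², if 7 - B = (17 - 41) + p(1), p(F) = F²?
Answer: 289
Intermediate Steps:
B = 30 (B = 7 - ((17 - 41) + 1²) = 7 - (-24 + 1) = 7 - 1*(-23) = 7 + 23 = 30)
(-13 + B)² = (-13 + 30)² = 17² = 289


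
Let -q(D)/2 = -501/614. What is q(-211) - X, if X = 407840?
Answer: -125206379/307 ≈ -4.0784e+5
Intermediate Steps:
q(D) = 501/307 (q(D) = -(-1002)/614 = -2*(-501/614) = 501/307)
q(-211) - X = 501/307 - 1*407840 = 501/307 - 407840 = -125206379/307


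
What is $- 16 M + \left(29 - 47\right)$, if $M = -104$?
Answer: $1646$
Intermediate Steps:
$- 16 M + \left(29 - 47\right) = \left(-16\right) \left(-104\right) + \left(29 - 47\right) = 1664 + \left(29 - 47\right) = 1664 - 18 = 1646$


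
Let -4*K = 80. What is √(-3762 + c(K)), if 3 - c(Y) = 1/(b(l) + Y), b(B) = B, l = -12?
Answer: I*√240574/8 ≈ 61.31*I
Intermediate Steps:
K = -20 (K = -¼*80 = -20)
c(Y) = 3 - 1/(-12 + Y)
√(-3762 + c(K)) = √(-3762 + (-37 + 3*(-20))/(-12 - 20)) = √(-3762 + (-37 - 60)/(-32)) = √(-3762 - 1/32*(-97)) = √(-3762 + 97/32) = √(-120287/32) = I*√240574/8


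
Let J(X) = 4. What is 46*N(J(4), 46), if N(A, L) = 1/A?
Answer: 23/2 ≈ 11.500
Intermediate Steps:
46*N(J(4), 46) = 46/4 = 46*(¼) = 23/2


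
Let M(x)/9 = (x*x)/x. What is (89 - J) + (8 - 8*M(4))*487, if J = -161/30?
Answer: -4087969/30 ≈ -1.3627e+5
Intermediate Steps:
J = -161/30 (J = -161*1/30 = -161/30 ≈ -5.3667)
M(x) = 9*x (M(x) = 9*((x*x)/x) = 9*(x²/x) = 9*x)
(89 - J) + (8 - 8*M(4))*487 = (89 - 1*(-161/30)) + (8 - 72*4)*487 = (89 + 161/30) + (8 - 8*36)*487 = 2831/30 + (8 - 288)*487 = 2831/30 - 280*487 = 2831/30 - 136360 = -4087969/30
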